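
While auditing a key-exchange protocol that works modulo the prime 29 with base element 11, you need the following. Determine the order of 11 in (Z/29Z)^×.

ord(11) | φ(29) = 29 − 1 = 28 = 2^2 · 7.
Divisors of 28: 1, 2, 4, 7, 14, 28.
Check 11^d mod 29 for each divisor in increasing order:
11^1 ≡ 11 (mod 29)
11^2 ≡ 5 (mod 29)
11^4 ≡ 25 (mod 29)
11^7 ≡ 12 (mod 29)
11^14 ≡ 28 (mod 29)
11^28 ≡ 1 (mod 29) ✓
So ord_29(11) = 28.

28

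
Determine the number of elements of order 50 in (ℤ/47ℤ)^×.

0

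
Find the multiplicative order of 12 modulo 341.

30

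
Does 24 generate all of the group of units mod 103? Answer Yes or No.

No

φ(103) = 103 − 1 = 102 = 2 · 3 · 17.
It suffices to check that the order of 24 is not a proper divisor of 102: compute 24^(102/q) for q ∈ {2, 3, 17}.
24^51 ≡ 102 (mod 103)  [q = 2: ≢ 1 ✓]
24^34 ≡ 1 (mod 103)  [q = 3: ≡ 1 ✗]
24^6 ≡ 72 (mod 103)  [q = 17: ≢ 1 ✓]
24^34 ≡ 1 shows ord(24) | 34, strictly less than φ(103); not a primitive root.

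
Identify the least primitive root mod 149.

φ(149) = 149 − 1 = 148 = 2^2 · 37.
Test candidates g = 2, 3, … against the prime factors q ∈ {2, 37} of φ(149): g is a generator iff g^(148/q) ≢ 1 for every such q.
g = 2: 2^74 ≡ 148; 2^4 ≡ 16 — none is 1, so 2 is a primitive root.
Hence the least primitive root of 149 is 2.

2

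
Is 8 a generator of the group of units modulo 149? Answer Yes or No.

Yes

φ(149) = 149 − 1 = 148 = 2^2 · 37.
8 is a primitive root mod 149 iff 8^(φ(149)/q) ≢ 1 for every prime q | φ(149), i.e. q ∈ {2, 37}.
8^74 ≡ 148 (mod 149)  [q = 2: ≢ 1 ✓]
8^4 ≡ 73 (mod 149)  [q = 37: ≢ 1 ✓]
Every test exponent gives a nontrivial residue, hence 8 generates the full group.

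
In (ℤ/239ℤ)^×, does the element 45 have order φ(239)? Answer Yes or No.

No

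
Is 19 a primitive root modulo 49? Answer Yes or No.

No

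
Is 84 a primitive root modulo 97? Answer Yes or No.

Yes

φ(97) = 97 − 1 = 96 = 2^5 · 3.
84 is a primitive root mod 97 iff 84^(φ(97)/q) ≢ 1 for every prime q | φ(97), i.e. q ∈ {2, 3}.
84^48 ≡ 96 (mod 97)  [q = 2: ≢ 1 ✓]
84^32 ≡ 35 (mod 97)  [q = 3: ≢ 1 ✓]
None equal 1, so ord_97(84) = 96: 84 is a primitive root.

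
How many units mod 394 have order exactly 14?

6

φ(394) = φ(2)·φ(197) = 1·196 = 196 = 2^2 · 7^2.
Since (Z/394Z)^× is cyclic of order 196, the number of elements of order d is φ(d) when d | 196 and 0 otherwise.
14 = 2 · 7 divides 196, and φ(14) = 6.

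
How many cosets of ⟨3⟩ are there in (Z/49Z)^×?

1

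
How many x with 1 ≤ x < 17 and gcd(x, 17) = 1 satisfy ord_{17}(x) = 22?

φ(17) = 17 − 1 = 16 = 2^4.
In a cyclic group of order 16, there are φ(d) elements of order d for each divisor d of 16, and zero for non-divisors.
Here 16 is not a multiple of 22, so there are no elements of order 22.

0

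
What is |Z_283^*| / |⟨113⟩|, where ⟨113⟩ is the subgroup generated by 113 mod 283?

2

The order of 113 must divide φ(283) = 283 − 1 = 282 = 2 · 3 · 47.
Divisors of 282: 1, 2, 3, 6, 47, 94, 141, 282.
Test each divisor d:
113^1 ≡ 113 (mod 283)
113^2 ≡ 34 (mod 283)
113^3 ≡ 163 (mod 283)
113^6 ≡ 250 (mod 283)
113^47 ≡ 44 (mod 283)
113^94 ≡ 238 (mod 283)
113^141 ≡ 1 (mod 283) ✓
So ord_283(113) = 141, hence |⟨113⟩| = 141.
The index is φ(283) / ord(113) = 282 / 141 = 2.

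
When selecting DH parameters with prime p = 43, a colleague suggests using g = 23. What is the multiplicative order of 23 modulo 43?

Since 23 ∈ (Z/43Z)^×, its order divides φ(43) = 43 − 1 = 42 = 2 · 3 · 7.
Divisors of 42: 1, 2, 3, 6, 7, 14, 21, 42.
Compute 23^d (mod 43) for the divisors d until we hit 1:
23^1 ≡ 23 (mod 43)
23^2 ≡ 13 (mod 43)
23^3 ≡ 41 (mod 43)
23^6 ≡ 4 (mod 43)
23^7 ≡ 6 (mod 43)
23^14 ≡ 36 (mod 43)
23^21 ≡ 1 (mod 43) ✓
So ord_43(23) = 21.

21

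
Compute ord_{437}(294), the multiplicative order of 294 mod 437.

Since 294 ∈ (Z/437Z)^×, its order divides φ(437) = φ(19·23) = (19−1)·(23−1) = 18·22 = 396 = 2^2 · 3^2 · 11.
Divisors of 396: 1, 2, 3, 4, 6, 9, 11, 12, 18, 22, 33, 36, 44, 66, 99, 132, 198, 396.
Evaluate successive powers at the divisors of 396:
294^1 ≡ 294
294^2 ≡ 347
294^3 ≡ 197
294^4 ≡ 234
294^6 ≡ 353
294^9 ≡ 58
294^11 ≡ 24
294^12 ≡ 64
294^18 ≡ 305
294^22 ≡ 139
294^33 ≡ 277
294^36 ≡ 381
294^44 ≡ 93
294^66 ≡ 254
294^99 ≡ 1
So ord_437(294) = 99.

99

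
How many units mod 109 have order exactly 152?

0

φ(109) = 109 − 1 = 108 = 2^2 · 3^3.
In a cyclic group of order 108, there are φ(d) elements of order d for each divisor d of 108, and zero for non-divisors.
Since 152 ∤ 108, the count is 0.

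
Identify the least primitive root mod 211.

2

φ(211) = 211 − 1 = 210 = 2 · 3 · 5 · 7.
g is a primitive root iff g^(210/q) ≢ 1 (mod 211) for each prime q ∈ {2, 3, 5, 7}.
g = 2: 2^105 ≡ 210; 2^70 ≡ 196; 2^42 ≡ 107; 2^30 ≡ 171 — none is 1, so 2 is a primitive root.
The smallest primitive root modulo 211 is 2.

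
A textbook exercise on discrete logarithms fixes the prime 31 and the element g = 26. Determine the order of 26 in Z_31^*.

6

By Lagrange's theorem, ord_31(26) divides φ(31) = 31 − 1 = 30 = 2 · 3 · 5.
Divisors of 30: 1, 2, 3, 5, 6, 10, 15, 30.
Evaluate successive powers at the divisors of 30:
26^1 ≡ 26
26^2 ≡ 25
26^3 ≡ 30
26^5 ≡ 6
26^6 ≡ 1
So ord_31(26) = 6.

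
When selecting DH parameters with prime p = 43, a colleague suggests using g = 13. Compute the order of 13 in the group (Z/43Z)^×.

21

The order of 13 must divide φ(43) = 43 − 1 = 42 = 2 · 3 · 7.
Divisors of 42: 1, 2, 3, 6, 7, 14, 21, 42.
Evaluate successive powers at the divisors of 42:
13^1 ≡ 13 (mod 43)
13^2 ≡ 40 (mod 43)
13^3 ≡ 4 (mod 43)
13^6 ≡ 16 (mod 43)
13^7 ≡ 36 (mod 43)
13^14 ≡ 6 (mod 43)
13^21 ≡ 1 (mod 43) ✓
Therefore the multiplicative order of 13 modulo 43 is 21.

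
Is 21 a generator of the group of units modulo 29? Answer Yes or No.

φ(29) = 29 − 1 = 28 = 2^2 · 7.
21 is a primitive root mod 29 iff 21^(φ(29)/q) ≢ 1 for every prime q | φ(29), i.e. q ∈ {2, 7}.
21^14 ≡ 28 (mod 29)  [q = 2: ≢ 1 ✓]
21^4 ≡ 7 (mod 29)  [q = 7: ≢ 1 ✓]
None equal 1, so ord_29(21) = 28: 21 is a primitive root.

Yes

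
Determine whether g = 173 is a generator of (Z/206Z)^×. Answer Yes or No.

φ(206) = φ(2)·φ(103) = 1·102 = 102 = 2 · 3 · 17.
It suffices to check that the order of 173 is not a proper divisor of 102: compute 173^(102/q) for q ∈ {2, 3, 17}.
173^51 ≡ 205 (mod 206)  [q = 2: ≢ 1 ✓]
173^34 ≡ 159 (mod 206)  [q = 3: ≢ 1 ✓]
173^6 ≡ 203 (mod 206)  [q = 17: ≢ 1 ✓]
Every test exponent gives a nontrivial residue, hence 173 generates the full group.

Yes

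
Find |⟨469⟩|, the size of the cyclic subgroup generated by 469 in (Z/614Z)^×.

102

Since 469 ∈ (Z/614Z)^×, its order divides φ(614) = φ(2)·φ(307) = 1·306 = 306 = 2 · 3^2 · 17.
Divisors of 306: 1, 2, 3, 6, 9, 17, 18, 34, 51, 102, 153, 306.
Compute 469^d (mod 614) for the divisors d until we hit 1:
469^1 ≡ 469 (mod 614)
469^2 ≡ 149 (mod 614)
469^3 ≡ 499 (mod 614)
469^6 ≡ 331 (mod 614)
469^9 ≡ 3 (mod 614)
469^17 ≡ 597 (mod 614)
469^18 ≡ 9 (mod 614)
469^34 ≡ 289 (mod 614)
469^51 ≡ 613 (mod 614)
469^102 ≡ 1 (mod 614) ✓
The smallest such exponent is 102, so the order of 469 is 102.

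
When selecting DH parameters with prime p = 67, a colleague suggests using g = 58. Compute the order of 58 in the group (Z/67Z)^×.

The order of 58 must divide φ(67) = 67 − 1 = 66 = 2 · 3 · 11.
Divisors of 66: 1, 2, 3, 6, 11, 22, 33, 66.
Check 58^d mod 67 for each divisor in increasing order:
58^1 ≡ 58 (mod 67)
58^2 ≡ 14 (mod 67)
58^3 ≡ 8 (mod 67)
58^6 ≡ 64 (mod 67)
58^11 ≡ 66 (mod 67)
58^22 ≡ 1 (mod 67) ✓
Therefore the multiplicative order of 58 modulo 67 is 22.

22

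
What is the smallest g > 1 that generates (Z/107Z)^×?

φ(107) = 107 − 1 = 106 = 2 · 53.
g is a primitive root iff g^(106/q) ≢ 1 (mod 107) for each prime q ∈ {2, 53}.
g = 2: 2^53 ≡ 106; 2^2 ≡ 4 — none is 1, so 2 is a primitive root.
The smallest primitive root modulo 107 is 2.

2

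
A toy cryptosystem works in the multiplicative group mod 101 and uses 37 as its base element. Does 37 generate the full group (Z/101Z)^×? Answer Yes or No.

No

φ(101) = 101 − 1 = 100 = 2^2 · 5^2.
An element g generates (Z/101Z)^× iff g^(100/q) ≢ 1 (mod 101) for each prime q ∈ {2, 5}.
37^50 ≡ 1 (mod 101)  [q = 2: ≡ 1 ✗]
37^20 ≡ 95 (mod 101)  [q = 5: ≢ 1 ✓]
Since 37^50 ≡ 1, the order of 37 divides 50 < 100, so 37 is not a primitive root.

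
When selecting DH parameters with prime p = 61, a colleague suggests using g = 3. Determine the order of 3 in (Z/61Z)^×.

10

By Lagrange's theorem, ord_61(3) divides φ(61) = 61 − 1 = 60 = 2^2 · 3 · 5.
Divisors of 60: 1, 2, 3, 4, 5, 6, 10, 12, 15, 20, 30, 60.
Check 3^d mod 61 for each divisor in increasing order:
3^1 ≡ 3 (mod 61)
3^2 ≡ 9 (mod 61)
3^3 ≡ 27 (mod 61)
3^4 ≡ 20 (mod 61)
3^5 ≡ 60 (mod 61)
3^6 ≡ 58 (mod 61)
3^10 ≡ 1 (mod 61) ✓
Hence ord(3) = 10.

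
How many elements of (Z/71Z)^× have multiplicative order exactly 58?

φ(71) = 71 − 1 = 70 = 2 · 5 · 7.
Since (Z/71Z)^× is cyclic of order 70, the number of elements of order d is φ(d) when d | 70 and 0 otherwise.
58 does not divide 70, so no element of (Z/71Z)^× has order 58.

0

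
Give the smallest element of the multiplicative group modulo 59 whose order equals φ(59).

φ(59) = 59 − 1 = 58 = 2 · 29.
Test candidates g = 2, 3, … against the prime factors q ∈ {2, 29} of φ(59): g is a generator iff g^(58/q) ≢ 1 for every such q.
g = 2: 2^29 ≡ 58; 2^2 ≡ 4 — none is 1, so 2 is a primitive root.
Hence the least primitive root of 59 is 2.

2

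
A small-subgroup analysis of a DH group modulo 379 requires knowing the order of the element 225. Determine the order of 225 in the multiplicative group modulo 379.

189

ord(225) | φ(379) = 379 − 1 = 378 = 2 · 3^3 · 7.
Divisors of 378: 1, 2, 3, 6, 7, 9, 14, 18, 21, 27, 42, 54, 63, 126, 189, 378.
Test each divisor d:
225^1 ≡ 225 (mod 379)
225^2 ≡ 218 (mod 379)
225^3 ≡ 159 (mod 379)
225^6 ≡ 267 (mod 379)
225^7 ≡ 193 (mod 379)
225^9 ≡ 5 (mod 379)
225^14 ≡ 107 (mod 379)
225^18 ≡ 25 (mod 379)
225^21 ≡ 185 (mod 379)
225^27 ≡ 125 (mod 379)
225^42 ≡ 115 (mod 379)
225^54 ≡ 86 (mod 379)
225^63 ≡ 51 (mod 379)
225^126 ≡ 327 (mod 379)
225^189 ≡ 1 (mod 379) ✓
Hence ord(225) = 189.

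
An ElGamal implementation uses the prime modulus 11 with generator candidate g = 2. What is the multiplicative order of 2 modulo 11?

ord(2) | φ(11) = 11 − 1 = 10 = 2 · 5.
Divisors of 10: 1, 2, 5, 10.
Compute 2^d (mod 11) for the divisors d until we hit 1:
2^1 ≡ 2 (mod 11)
2^2 ≡ 4 (mod 11)
2^5 ≡ 10 (mod 11)
2^10 ≡ 1 (mod 11) ✓
Hence ord(2) = 10.

10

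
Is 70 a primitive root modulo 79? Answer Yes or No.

φ(79) = 79 − 1 = 78 = 2 · 3 · 13.
An element g generates (Z/79Z)^× iff g^(78/q) ≢ 1 (mod 79) for each prime q ∈ {2, 3, 13}.
70^39 ≡ 78 (mod 79)  [q = 2: ≢ 1 ✓]
70^26 ≡ 55 (mod 79)  [q = 3: ≢ 1 ✓]
70^6 ≡ 8 (mod 79)  [q = 13: ≢ 1 ✓]
All checks pass, so 70 has order 78 and is a primitive root modulo 79.

Yes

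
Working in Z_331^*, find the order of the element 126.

55

The order of 126 must divide φ(331) = 331 − 1 = 330 = 2 · 3 · 5 · 11.
Divisors of 330: 1, 2, 3, 5, 6, 10, 11, 15, 22, 30, 33, 55, 66, 110, 165, 330.
Evaluate successive powers at the divisors of 330:
126^1 ≡ 126 (mod 331)
126^2 ≡ 319 (mod 331)
126^3 ≡ 143 (mod 331)
126^5 ≡ 270 (mod 331)
126^6 ≡ 258 (mod 331)
126^10 ≡ 80 (mod 331)
126^11 ≡ 150 (mod 331)
126^15 ≡ 85 (mod 331)
126^22 ≡ 323 (mod 331)
126^30 ≡ 274 (mod 331)
126^33 ≡ 124 (mod 331)
126^55 ≡ 1 (mod 331) ✓
Hence ord(126) = 55.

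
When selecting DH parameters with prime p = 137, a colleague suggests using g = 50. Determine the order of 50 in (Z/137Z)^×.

By Lagrange's theorem, ord_137(50) divides φ(137) = 137 − 1 = 136 = 2^3 · 17.
Divisors of 136: 1, 2, 4, 8, 17, 34, 68, 136.
Test each divisor d:
50^1 ≡ 50
50^2 ≡ 34
50^4 ≡ 60
50^8 ≡ 38
50^17 ≡ 1
Hence ord(50) = 17.

17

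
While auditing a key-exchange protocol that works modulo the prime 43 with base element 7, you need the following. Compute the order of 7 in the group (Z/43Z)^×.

6

The order of 7 must divide φ(43) = 43 − 1 = 42 = 2 · 3 · 7.
Divisors of 42: 1, 2, 3, 6, 7, 14, 21, 42.
Evaluate successive powers at the divisors of 42:
7^1 ≡ 7 (mod 43)
7^2 ≡ 6 (mod 43)
7^3 ≡ 42 (mod 43)
7^6 ≡ 1 (mod 43) ✓
So ord_43(7) = 6.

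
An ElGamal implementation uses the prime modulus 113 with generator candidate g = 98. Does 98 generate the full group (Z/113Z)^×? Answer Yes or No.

No

φ(113) = 113 − 1 = 112 = 2^4 · 7.
An element g generates (Z/113Z)^× iff g^(112/q) ≢ 1 (mod 113) for each prime q ∈ {2, 7}.
98^56 ≡ 1 (mod 113)  [q = 2: ≡ 1 ✗]
98^16 ≡ 1 (mod 113)  [q = 7: ≡ 1 ✗]
The check at q = 2 fails, so 98 generates a proper subgroup.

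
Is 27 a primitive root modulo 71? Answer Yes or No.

φ(71) = 71 − 1 = 70 = 2 · 5 · 7.
It suffices to check that the order of 27 is not a proper divisor of 70: compute 27^(70/q) for q ∈ {2, 5, 7}.
27^35 ≡ 1 (mod 71)  [q = 2: ≡ 1 ✗]
27^14 ≡ 57 (mod 71)  [q = 5: ≢ 1 ✓]
27^10 ≡ 45 (mod 71)  [q = 7: ≢ 1 ✓]
Since 27^35 ≡ 1, the order of 27 divides 35 < 70, so 27 is not a primitive root.

No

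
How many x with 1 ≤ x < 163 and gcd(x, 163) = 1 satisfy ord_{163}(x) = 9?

6

φ(163) = 163 − 1 = 162 = 2 · 3^4.
Since (Z/163Z)^× is cyclic of order 162, the number of elements of order d is φ(d) when d | 162 and 0 otherwise.
9 = 3^2 divides 162, and φ(9) = 6.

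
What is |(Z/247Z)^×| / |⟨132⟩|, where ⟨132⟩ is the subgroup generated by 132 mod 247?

By Lagrange's theorem, ord_247(132) divides φ(247) = φ(13·19) = (13−1)·(19−1) = 12·18 = 216 = 2^3 · 3^3.
Divisors of 216: 1, 2, 3, 4, 6, 8, 9, 12, 18, 24, 27, 36, 54, 72, 108, 216.
Evaluate successive powers at the divisors of 216:
132^1 ≡ 132
132^2 ≡ 134
132^3 ≡ 151
132^4 ≡ 172
132^6 ≡ 77
132^8 ≡ 191
132^9 ≡ 18
132^12 ≡ 1
Thus |⟨132⟩| = ord(132) = 12.
Index = |(Z/247Z)^×| / |⟨132⟩| = 216 / 12 = 18.

18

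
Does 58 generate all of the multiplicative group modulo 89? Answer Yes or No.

φ(89) = 89 − 1 = 88 = 2^3 · 11.
An element g generates (Z/89Z)^× iff g^(88/q) ≢ 1 (mod 89) for each prime q ∈ {2, 11}.
58^44 ≡ 88 (mod 89)  [q = 2: ≢ 1 ✓]
58^8 ≡ 45 (mod 89)  [q = 11: ≢ 1 ✓]
All checks pass, so 58 has order 88 and is a primitive root modulo 89.

Yes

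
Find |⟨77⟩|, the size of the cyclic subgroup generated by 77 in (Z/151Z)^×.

The order of 77 must divide φ(151) = 151 − 1 = 150 = 2 · 3 · 5^2.
Divisors of 150: 1, 2, 3, 5, 6, 10, 15, 25, 30, 50, 75, 150.
Compute 77^d (mod 151) for the divisors d until we hit 1:
77^1 ≡ 77
77^2 ≡ 40
77^3 ≡ 60
77^5 ≡ 135
77^6 ≡ 127
77^10 ≡ 105
77^15 ≡ 132
77^25 ≡ 119
77^30 ≡ 59
77^50 ≡ 118
77^75 ≡ 150
77^150 ≡ 1
Therefore the multiplicative order of 77 modulo 151 is 150.

150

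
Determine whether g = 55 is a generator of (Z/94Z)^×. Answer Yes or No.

No

φ(94) = φ(2)·φ(47) = 1·46 = 46 = 2 · 23.
It suffices to check that the order of 55 is not a proper divisor of 46: compute 55^(46/q) for q ∈ {2, 23}.
55^23 ≡ 1 (mod 94)  [q = 2: ≡ 1 ✗]
55^2 ≡ 17 (mod 94)  [q = 23: ≢ 1 ✓]
55^23 ≡ 1 shows ord(55) | 23, strictly less than φ(94); not a primitive root.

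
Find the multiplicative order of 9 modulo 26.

Since 9 ∈ (Z/26Z)^×, its order divides φ(26) = φ(2)·φ(13) = 1·12 = 12 = 2^2 · 3.
Divisors of 12: 1, 2, 3, 4, 6, 12.
Evaluate successive powers at the divisors of 12:
9^1 ≡ 9
9^2 ≡ 3
9^3 ≡ 1
Hence ord(9) = 3.

3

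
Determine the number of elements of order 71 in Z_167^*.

0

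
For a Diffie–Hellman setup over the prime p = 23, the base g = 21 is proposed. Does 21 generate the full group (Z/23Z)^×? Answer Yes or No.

φ(23) = 23 − 1 = 22 = 2 · 11.
Test 21^(22/q) mod 23 for each prime factor q of 22:
21^11 ≡ 22 (mod 23)  [q = 2: ≢ 1 ✓]
21^2 ≡ 4 (mod 23)  [q = 11: ≢ 1 ✓]
None equal 1, so ord_23(21) = 22: 21 is a primitive root.

Yes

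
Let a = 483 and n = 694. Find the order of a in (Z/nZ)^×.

173

By Lagrange's theorem, ord_694(483) divides φ(694) = φ(2)·φ(347) = 1·346 = 346 = 2 · 173.
Divisors of 346: 1, 2, 173, 346.
Check 483^d mod 694 for each divisor in increasing order:
483^1 ≡ 483 (mod 694)
483^2 ≡ 105 (mod 694)
483^173 ≡ 1 (mod 694) ✓
The smallest such exponent is 173, so the order of 483 is 173.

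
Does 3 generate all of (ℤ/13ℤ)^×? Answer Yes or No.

No

φ(13) = 13 − 1 = 12 = 2^2 · 3.
3 is a primitive root mod 13 iff 3^(φ(13)/q) ≢ 1 for every prime q | φ(13), i.e. q ∈ {2, 3}.
3^6 ≡ 1 (mod 13)  [q = 2: ≡ 1 ✗]
3^4 ≡ 3 (mod 13)  [q = 3: ≢ 1 ✓]
The check at q = 2 fails, so 3 generates a proper subgroup.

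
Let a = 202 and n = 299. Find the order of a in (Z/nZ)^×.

132

Since 202 ∈ (Z/299Z)^×, its order divides φ(299) = φ(13·23) = (13−1)·(23−1) = 12·22 = 264 = 2^3 · 3 · 11.
Divisors of 264: 1, 2, 3, 4, 6, 8, 11, 12, 22, 24, 33, 44, 66, 88, 132, 264.
Test each divisor d:
202^1 ≡ 202 (mod 299)
202^2 ≡ 140 (mod 299)
202^3 ≡ 174 (mod 299)
202^4 ≡ 165 (mod 299)
202^6 ≡ 77 (mod 299)
202^8 ≡ 16 (mod 299)
202^11 ≡ 93 (mod 299)
202^12 ≡ 248 (mod 299)
202^22 ≡ 277 (mod 299)
202^24 ≡ 209 (mod 299)
202^33 ≡ 47 (mod 299)
202^44 ≡ 185 (mod 299)
202^66 ≡ 116 (mod 299)
202^88 ≡ 139 (mod 299)
202^132 ≡ 1 (mod 299) ✓
The smallest such exponent is 132, so the order of 202 is 132.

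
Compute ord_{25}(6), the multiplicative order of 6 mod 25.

By Lagrange's theorem, ord_25(6) divides φ(25) = φ(5^2) = 5·(5−1) = 20 = 2^2 · 5.
Divisors of 20: 1, 2, 4, 5, 10, 20.
Compute 6^d (mod 25) for the divisors d until we hit 1:
6^1 ≡ 6 (mod 25)
6^2 ≡ 11 (mod 25)
6^4 ≡ 21 (mod 25)
6^5 ≡ 1 (mod 25) ✓
Therefore the multiplicative order of 6 modulo 25 is 5.

5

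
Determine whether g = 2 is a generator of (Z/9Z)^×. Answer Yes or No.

Yes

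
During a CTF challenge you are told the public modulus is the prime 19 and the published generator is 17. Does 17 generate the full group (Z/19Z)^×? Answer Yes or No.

No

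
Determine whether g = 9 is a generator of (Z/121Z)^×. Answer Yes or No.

No

φ(121) = φ(11^2) = 11·(11−1) = 110 = 2 · 5 · 11.
Test 9^(110/q) mod 121 for each prime factor q of 110:
9^55 ≡ 1 (mod 121)  [q = 2: ≡ 1 ✗]
9^22 ≡ 81 (mod 121)  [q = 5: ≢ 1 ✓]
9^10 ≡ 1 (mod 121)  [q = 11: ≡ 1 ✗]
9^55 ≡ 1 shows ord(9) | 55, strictly less than φ(121); not a primitive root.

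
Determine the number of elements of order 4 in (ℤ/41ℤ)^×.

2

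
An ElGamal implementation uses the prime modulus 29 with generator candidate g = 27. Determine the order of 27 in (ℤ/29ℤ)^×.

Since 27 ∈ (Z/29Z)^×, its order divides φ(29) = 29 − 1 = 28 = 2^2 · 7.
Divisors of 28: 1, 2, 4, 7, 14, 28.
Evaluate successive powers at the divisors of 28:
27^1 ≡ 27
27^2 ≡ 4
27^4 ≡ 16
27^7 ≡ 17
27^14 ≡ 28
27^28 ≡ 1
Hence ord(27) = 28.

28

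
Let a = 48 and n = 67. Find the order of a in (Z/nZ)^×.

66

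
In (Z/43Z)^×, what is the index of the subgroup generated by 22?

3

The order of 22 must divide φ(43) = 43 − 1 = 42 = 2 · 3 · 7.
Divisors of 42: 1, 2, 3, 6, 7, 14, 21, 42.
Check 22^d mod 43 for each divisor in increasing order:
22^1 ≡ 22 (mod 43)
22^2 ≡ 11 (mod 43)
22^3 ≡ 27 (mod 43)
22^6 ≡ 41 (mod 43)
22^7 ≡ 42 (mod 43)
22^14 ≡ 1 (mod 43) ✓
The order of 22 is 14, so the subgroup it generates has 14 elements.
[(Z/43Z)^× : ⟨22⟩] = 42/14 = 3.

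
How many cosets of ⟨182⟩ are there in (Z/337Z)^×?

2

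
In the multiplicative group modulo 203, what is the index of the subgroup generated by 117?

ord(117) | φ(203) = φ(7·29) = (7−1)·(29−1) = 6·28 = 168 = 2^3 · 3 · 7.
Divisors of 168: 1, 2, 3, 4, 6, 7, 8, 12, 14, 21, 24, 28, 42, 56, 84, 168.
Compute 117^d (mod 203) for the divisors d until we hit 1:
117^1 ≡ 117 (mod 203)
117^2 ≡ 88 (mod 203)
117^3 ≡ 146 (mod 203)
117^4 ≡ 30 (mod 203)
117^6 ≡ 1 (mod 203) ✓
The order of 117 is 6, so the subgroup it generates has 6 elements.
[(Z/203Z)^× : ⟨117⟩] = 168/6 = 28.

28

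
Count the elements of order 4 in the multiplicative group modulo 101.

φ(101) = 101 − 1 = 100 = 2^2 · 5^2.
Since (Z/101Z)^× is cyclic of order 100, the number of elements of order d is φ(d) when d | 100 and 0 otherwise.
4 = 2^2 divides 100, and φ(4) = 2.

2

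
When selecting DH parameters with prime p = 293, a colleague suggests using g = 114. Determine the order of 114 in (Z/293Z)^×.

292

By Lagrange's theorem, ord_293(114) divides φ(293) = 293 − 1 = 292 = 2^2 · 73.
Divisors of 292: 1, 2, 4, 73, 146, 292.
Compute 114^d (mod 293) for the divisors d until we hit 1:
114^1 ≡ 114
114^2 ≡ 104
114^4 ≡ 268
114^73 ≡ 138
114^146 ≡ 292
114^292 ≡ 1
The smallest such exponent is 292, so the order of 114 is 292.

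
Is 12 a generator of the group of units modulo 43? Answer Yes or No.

φ(43) = 43 − 1 = 42 = 2 · 3 · 7.
It suffices to check that the order of 12 is not a proper divisor of 42: compute 12^(42/q) for q ∈ {2, 3, 7}.
12^21 ≡ 42 (mod 43)  [q = 2: ≢ 1 ✓]
12^14 ≡ 36 (mod 43)  [q = 3: ≢ 1 ✓]
12^6 ≡ 21 (mod 43)  [q = 7: ≢ 1 ✓]
All checks pass, so 12 has order 42 and is a primitive root modulo 43.

Yes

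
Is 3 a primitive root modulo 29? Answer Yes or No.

Yes

φ(29) = 29 − 1 = 28 = 2^2 · 7.
It suffices to check that the order of 3 is not a proper divisor of 28: compute 3^(28/q) for q ∈ {2, 7}.
3^14 ≡ 28 (mod 29)  [q = 2: ≢ 1 ✓]
3^4 ≡ 23 (mod 29)  [q = 7: ≢ 1 ✓]
Every test exponent gives a nontrivial residue, hence 3 generates the full group.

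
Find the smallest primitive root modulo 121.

2

φ(121) = φ(11^2) = 11·(11−1) = 110 = 2 · 5 · 11.
g is a primitive root iff g^(110/q) ≢ 1 (mod 121) for each prime q ∈ {2, 5, 11}.
g = 2: 2^55 ≡ 120; 2^22 ≡ 81; 2^10 ≡ 56 — none is 1, so 2 is a primitive root.
The smallest primitive root modulo 121 is 2.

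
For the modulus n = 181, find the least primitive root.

φ(181) = 181 − 1 = 180 = 2^2 · 3^2 · 5.
g is a primitive root iff g^(180/q) ≢ 1 (mod 181) for each prime q ∈ {2, 3, 5}.
g = 2: 2^90 ≡ 180; 2^60 ≡ 48; 2^36 ≡ 59 — none is 1, so 2 is a primitive root.
So 2 is the smallest generator of (Z/181Z)^×.

2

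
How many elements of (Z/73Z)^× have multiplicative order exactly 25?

φ(73) = 73 − 1 = 72 = 2^3 · 3^2.
(Z/73Z)^× is cyclic (|G| = 72); a cyclic group of order m has exactly φ(d) elements of each order d | m, and none otherwise.
Since 25 ∤ 72, the count is 0.

0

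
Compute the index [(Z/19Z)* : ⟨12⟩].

3

ord(12) | φ(19) = 19 − 1 = 18 = 2 · 3^2.
Divisors of 18: 1, 2, 3, 6, 9, 18.
Test each divisor d:
12^1 ≡ 12
12^2 ≡ 11
12^3 ≡ 18
12^6 ≡ 1
Thus |⟨12⟩| = ord(12) = 6.
The index is φ(19) / ord(12) = 18 / 6 = 3.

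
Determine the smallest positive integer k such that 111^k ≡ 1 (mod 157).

26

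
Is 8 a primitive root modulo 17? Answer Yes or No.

No

φ(17) = 17 − 1 = 16 = 2^4.
It suffices to check that the order of 8 is not a proper divisor of 16: compute 8^(16/q) for q ∈ {2}.
8^8 ≡ 1 (mod 17)  [q = 2: ≡ 1 ✗]
The check at q = 2 fails, so 8 generates a proper subgroup.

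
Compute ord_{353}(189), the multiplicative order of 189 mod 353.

176

ord(189) | φ(353) = 353 − 1 = 352 = 2^5 · 11.
Divisors of 352: 1, 2, 4, 8, 11, 16, 22, 32, 44, 88, 176, 352.
Check 189^d mod 353 for each divisor in increasing order:
189^1 ≡ 189 (mod 353)
189^2 ≡ 68 (mod 353)
189^4 ≡ 35 (mod 353)
189^8 ≡ 166 (mod 353)
189^11 ≡ 253 (mod 353)
189^16 ≡ 22 (mod 353)
189^22 ≡ 116 (mod 353)
189^32 ≡ 131 (mod 353)
189^44 ≡ 42 (mod 353)
189^88 ≡ 352 (mod 353)
189^176 ≡ 1 (mod 353) ✓
Therefore the multiplicative order of 189 modulo 353 is 176.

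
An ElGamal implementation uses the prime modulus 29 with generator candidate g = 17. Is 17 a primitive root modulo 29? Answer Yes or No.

No

φ(29) = 29 − 1 = 28 = 2^2 · 7.
Test 17^(28/q) mod 29 for each prime factor q of 28:
17^14 ≡ 28 (mod 29)  [q = 2: ≢ 1 ✓]
17^4 ≡ 1 (mod 29)  [q = 7: ≡ 1 ✗]
17^4 ≡ 1 shows ord(17) | 4, strictly less than φ(29); not a primitive root.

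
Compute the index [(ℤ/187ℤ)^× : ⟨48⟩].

2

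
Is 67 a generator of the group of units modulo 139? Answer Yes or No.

No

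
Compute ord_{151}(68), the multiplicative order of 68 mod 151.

25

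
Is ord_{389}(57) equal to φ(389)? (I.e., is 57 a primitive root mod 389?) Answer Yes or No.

φ(389) = 389 − 1 = 388 = 2^2 · 97.
It suffices to check that the order of 57 is not a proper divisor of 388: compute 57^(388/q) for q ∈ {2, 97}.
57^194 ≡ 388 (mod 389)  [q = 2: ≢ 1 ✓]
57^4 ≡ 97 (mod 389)  [q = 97: ≢ 1 ✓]
All checks pass, so 57 has order 388 and is a primitive root modulo 389.

Yes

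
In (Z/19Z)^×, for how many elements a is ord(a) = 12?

φ(19) = 19 − 1 = 18 = 2 · 3^2.
(Z/19Z)^× is cyclic (|G| = 18); a cyclic group of order m has exactly φ(d) elements of each order d | m, and none otherwise.
Since 12 ∤ 18, the count is 0.

0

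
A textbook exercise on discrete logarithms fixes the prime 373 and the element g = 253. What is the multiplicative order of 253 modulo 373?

93

Since 253 ∈ (Z/373Z)^×, its order divides φ(373) = 373 − 1 = 372 = 2^2 · 3 · 31.
Divisors of 372: 1, 2, 3, 4, 6, 12, 31, 62, 93, 124, 186, 372.
Check 253^d mod 373 for each divisor in increasing order:
253^1 ≡ 253 (mod 373)
253^2 ≡ 226 (mod 373)
253^3 ≡ 109 (mod 373)
253^4 ≡ 348 (mod 373)
253^6 ≡ 318 (mod 373)
253^12 ≡ 41 (mod 373)
253^31 ≡ 88 (mod 373)
253^62 ≡ 284 (mod 373)
253^93 ≡ 1 (mod 373) ✓
So ord_373(253) = 93.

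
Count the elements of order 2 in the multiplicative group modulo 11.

1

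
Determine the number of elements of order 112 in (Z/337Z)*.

48

φ(337) = 337 − 1 = 336 = 2^4 · 3 · 7.
In a cyclic group of order 336, there are φ(d) elements of order d for each divisor d of 336, and zero for non-divisors.
112 = 2^4 · 7 divides 336, and φ(112) = 48.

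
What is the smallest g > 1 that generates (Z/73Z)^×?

φ(73) = 73 − 1 = 72 = 2^3 · 3^2.
g is a primitive root iff g^(72/q) ≢ 1 (mod 73) for each prime q ∈ {2, 3}.
g = 2: 2^36 ≡ 1 — hits 1, so not a primitive root.
g = 3: 3^36 ≡ 1 — hits 1, so not a primitive root.
g = 4: 4^36 ≡ 1 — hits 1, so not a primitive root.
g = 5: 5^36 ≡ 72; 5^24 ≡ 8 — none is 1, so 5 is a primitive root.
So 5 is the smallest generator of (Z/73Z)^×.

5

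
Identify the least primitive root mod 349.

φ(349) = 349 − 1 = 348 = 2^2 · 3 · 29.
Test candidates g = 2, 3, … against the prime factors q ∈ {2, 3, 29} of φ(349): g is a generator iff g^(348/q) ≢ 1 for every such q.
g = 2: 2^174 ≡ 348; 2^116 ≡ 226; 2^12 ≡ 257 — none is 1, so 2 is a primitive root.
The smallest primitive root modulo 349 is 2.

2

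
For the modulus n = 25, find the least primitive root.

φ(25) = φ(5^2) = 5·(5−1) = 20 = 2^2 · 5.
g is a primitive root iff g^(20/q) ≢ 1 (mod 25) for each prime q ∈ {2, 5}.
g = 2: 2^10 ≡ 24; 2^4 ≡ 16 — none is 1, so 2 is a primitive root.
So 2 is the smallest generator of (Z/25Z)^×.

2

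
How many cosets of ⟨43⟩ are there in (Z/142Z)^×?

ord(43) | φ(142) = φ(2)·φ(71) = 1·70 = 70 = 2 · 5 · 7.
Divisors of 70: 1, 2, 5, 7, 10, 14, 35, 70.
Check 43^d mod 142 for each divisor in increasing order:
43^1 ≡ 43 (mod 142)
43^2 ≡ 3 (mod 142)
43^5 ≡ 103 (mod 142)
43^7 ≡ 25 (mod 142)
43^10 ≡ 101 (mod 142)
43^14 ≡ 57 (mod 142)
43^35 ≡ 1 (mod 142) ✓
Thus |⟨43⟩| = ord(43) = 35.
Index = |(Z/142Z)^×| / |⟨43⟩| = 70 / 35 = 2.

2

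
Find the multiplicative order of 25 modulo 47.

23

By Lagrange's theorem, ord_47(25) divides φ(47) = 47 − 1 = 46 = 2 · 23.
Divisors of 46: 1, 2, 23, 46.
Test each divisor d:
25^1 ≡ 25 (mod 47)
25^2 ≡ 14 (mod 47)
25^23 ≡ 1 (mod 47) ✓
The smallest such exponent is 23, so the order of 25 is 23.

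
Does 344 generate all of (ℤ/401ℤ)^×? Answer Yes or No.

No

φ(401) = 401 − 1 = 400 = 2^4 · 5^2.
Test 344^(400/q) mod 401 for each prime factor q of 400:
344^200 ≡ 1 (mod 401)  [q = 2: ≡ 1 ✗]
344^80 ≡ 39 (mod 401)  [q = 5: ≢ 1 ✓]
344^200 ≡ 1 shows ord(344) | 200, strictly less than φ(401); not a primitive root.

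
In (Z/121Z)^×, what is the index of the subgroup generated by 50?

The order of 50 must divide φ(121) = φ(11^2) = 11·(11−1) = 110 = 2 · 5 · 11.
Divisors of 110: 1, 2, 5, 10, 11, 22, 55, 110.
Test each divisor d:
50^1 ≡ 50
50^2 ≡ 80
50^5 ≡ 76
50^10 ≡ 89
50^11 ≡ 94
50^22 ≡ 3
50^55 ≡ 120
50^110 ≡ 1
The order of 50 is 110, so the subgroup it generates has 110 elements.
The index is φ(121) / ord(50) = 110 / 110 = 1.

1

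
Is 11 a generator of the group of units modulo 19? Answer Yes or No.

No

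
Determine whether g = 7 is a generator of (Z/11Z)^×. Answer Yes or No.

φ(11) = 11 − 1 = 10 = 2 · 5.
An element g generates (Z/11Z)^× iff g^(10/q) ≢ 1 (mod 11) for each prime q ∈ {2, 5}.
7^5 ≡ 10 (mod 11)  [q = 2: ≢ 1 ✓]
7^2 ≡ 5 (mod 11)  [q = 5: ≢ 1 ✓]
None equal 1, so ord_11(7) = 10: 7 is a primitive root.

Yes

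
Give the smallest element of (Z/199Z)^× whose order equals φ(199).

φ(199) = 199 − 1 = 198 = 2 · 3^2 · 11.
Test candidates g = 2, 3, … against the prime factors q ∈ {2, 3, 11} of φ(199): g is a generator iff g^(198/q) ≢ 1 for every such q.
g = 2: 2^99 ≡ 1 — hits 1, so not a primitive root.
g = 3: 3^99 ≡ 198; 3^66 ≡ 106; 3^18 ≡ 125 — none is 1, so 3 is a primitive root.
The smallest primitive root modulo 199 is 3.

3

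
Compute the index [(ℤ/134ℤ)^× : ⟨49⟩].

By Lagrange's theorem, ord_134(49) divides φ(134) = φ(2)·φ(67) = 1·66 = 66 = 2 · 3 · 11.
Divisors of 66: 1, 2, 3, 6, 11, 22, 33, 66.
Test each divisor d:
49^1 ≡ 49 (mod 134)
49^2 ≡ 123 (mod 134)
49^3 ≡ 131 (mod 134)
49^6 ≡ 9 (mod 134)
49^11 ≡ 29 (mod 134)
49^22 ≡ 37 (mod 134)
49^33 ≡ 1 (mod 134) ✓
Thus |⟨49⟩| = ord(49) = 33.
Index = |(Z/134Z)^×| / |⟨49⟩| = 66 / 33 = 2.

2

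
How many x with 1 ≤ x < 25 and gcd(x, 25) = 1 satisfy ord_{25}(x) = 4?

φ(25) = φ(5^2) = 5·(5−1) = 20 = 2^2 · 5.
In a cyclic group of order 20, there are φ(d) elements of order d for each divisor d of 20, and zero for non-divisors.
4 = 2^2 divides 20, and φ(4) = 2.

2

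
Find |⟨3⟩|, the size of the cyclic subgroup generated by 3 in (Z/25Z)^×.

20

By Lagrange's theorem, ord_25(3) divides φ(25) = φ(5^2) = 5·(5−1) = 20 = 2^2 · 5.
Divisors of 20: 1, 2, 4, 5, 10, 20.
Evaluate successive powers at the divisors of 20:
3^1 ≡ 3
3^2 ≡ 9
3^4 ≡ 6
3^5 ≡ 18
3^10 ≡ 24
3^20 ≡ 1
The smallest such exponent is 20, so the order of 3 is 20.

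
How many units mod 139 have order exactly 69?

φ(139) = 139 − 1 = 138 = 2 · 3 · 23.
In a cyclic group of order 138, there are φ(d) elements of order d for each divisor d of 138, and zero for non-divisors.
69 = 3 · 23 divides 138, and φ(69) = 44.

44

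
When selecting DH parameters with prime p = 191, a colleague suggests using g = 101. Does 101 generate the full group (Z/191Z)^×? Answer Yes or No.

φ(191) = 191 − 1 = 190 = 2 · 5 · 19.
101 is a primitive root mod 191 iff 101^(φ(191)/q) ≢ 1 for every prime q | φ(191), i.e. q ∈ {2, 5, 19}.
101^95 ≡ 190 (mod 191)  [q = 2: ≢ 1 ✓]
101^38 ≡ 39 (mod 191)  [q = 5: ≢ 1 ✓]
101^10 ≡ 32 (mod 191)  [q = 19: ≢ 1 ✓]
All checks pass, so 101 has order 190 and is a primitive root modulo 191.

Yes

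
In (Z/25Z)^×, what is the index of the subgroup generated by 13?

By Lagrange's theorem, ord_25(13) divides φ(25) = φ(5^2) = 5·(5−1) = 20 = 2^2 · 5.
Divisors of 20: 1, 2, 4, 5, 10, 20.
Test each divisor d:
13^1 ≡ 13 (mod 25)
13^2 ≡ 19 (mod 25)
13^4 ≡ 11 (mod 25)
13^5 ≡ 18 (mod 25)
13^10 ≡ 24 (mod 25)
13^20 ≡ 1 (mod 25) ✓
So ord_25(13) = 20, hence |⟨13⟩| = 20.
[(Z/25Z)^× : ⟨13⟩] = 20/20 = 1.

1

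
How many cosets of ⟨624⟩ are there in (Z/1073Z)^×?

The order of 624 must divide φ(1073) = φ(29·37) = (29−1)·(37−1) = 28·36 = 1008 = 2^4 · 3^2 · 7.
Divisors of 1008: 1, 2, 3, 4, 6, 7, 8, 9, 12, 14, 16, 18, 21, 24, 28, 36, 42, 48, 56, 63, 72, 84, 112, 126, 144, 168, 252, 336, 504, 1008.
Evaluate successive powers at the divisors of 1008:
624^1 ≡ 624 (mod 1073)
624^2 ≡ 950 (mod 1073)
624^3 ≡ 504 (mod 1073)
624^4 ≡ 107 (mod 1073)
624^6 ≡ 788 (mod 1073)
624^7 ≡ 278 (mod 1073)
624^8 ≡ 719 (mod 1073)
624^9 ≡ 142 (mod 1073)
624^12 ≡ 750 (mod 1073)
624^14 ≡ 28 (mod 1073)
624^16 ≡ 848 (mod 1073)
624^18 ≡ 850 (mod 1073)
624^21 ≡ 273 (mod 1073)
624^24 ≡ 248 (mod 1073)
624^28 ≡ 784 (mod 1073)
624^36 ≡ 371 (mod 1073)
624^42 ≡ 492 (mod 1073)
624^48 ≡ 343 (mod 1073)
624^56 ≡ 900 (mod 1073)
624^63 ≡ 191 (mod 1073)
624^72 ≡ 297 (mod 1073)
624^84 ≡ 639 (mod 1073)
624^112 ≡ 958 (mod 1073)
624^126 ≡ 1072 (mod 1073)
624^144 ≡ 223 (mod 1073)
624^168 ≡ 581 (mod 1073)
624^252 ≡ 1 (mod 1073) ✓
So ord_1073(624) = 252, hence |⟨624⟩| = 252.
Index = |(Z/1073Z)^×| / |⟨624⟩| = 1008 / 252 = 4.

4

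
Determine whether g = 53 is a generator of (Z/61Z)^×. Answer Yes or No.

No

φ(61) = 61 − 1 = 60 = 2^2 · 3 · 5.
It suffices to check that the order of 53 is not a proper divisor of 60: compute 53^(60/q) for q ∈ {2, 3, 5}.
53^30 ≡ 60 (mod 61)  [q = 2: ≢ 1 ✓]
53^20 ≡ 1 (mod 61)  [q = 3: ≡ 1 ✗]
53^12 ≡ 58 (mod 61)  [q = 5: ≢ 1 ✓]
The check at q = 3 fails, so 53 generates a proper subgroup.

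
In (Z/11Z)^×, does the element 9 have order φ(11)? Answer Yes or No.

No

φ(11) = 11 − 1 = 10 = 2 · 5.
9 is a primitive root mod 11 iff 9^(φ(11)/q) ≢ 1 for every prime q | φ(11), i.e. q ∈ {2, 5}.
9^5 ≡ 1 (mod 11)  [q = 2: ≡ 1 ✗]
9^2 ≡ 4 (mod 11)  [q = 5: ≢ 1 ✓]
9^5 ≡ 1 shows ord(9) | 5, strictly less than φ(11); not a primitive root.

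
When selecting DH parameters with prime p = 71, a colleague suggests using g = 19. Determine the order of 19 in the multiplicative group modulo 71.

By Lagrange's theorem, ord_71(19) divides φ(71) = 71 − 1 = 70 = 2 · 5 · 7.
Divisors of 70: 1, 2, 5, 7, 10, 14, 35, 70.
Compute 19^d (mod 71) for the divisors d until we hit 1:
19^1 ≡ 19 (mod 71)
19^2 ≡ 6 (mod 71)
19^5 ≡ 45 (mod 71)
19^7 ≡ 57 (mod 71)
19^10 ≡ 37 (mod 71)
19^14 ≡ 54 (mod 71)
19^35 ≡ 1 (mod 71) ✓
Hence ord(19) = 35.

35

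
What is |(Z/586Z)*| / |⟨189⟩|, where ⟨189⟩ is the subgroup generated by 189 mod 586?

ord(189) | φ(586) = φ(2)·φ(293) = 1·292 = 292 = 2^2 · 73.
Divisors of 292: 1, 2, 4, 73, 146, 292.
Evaluate successive powers at the divisors of 292:
189^1 ≡ 189 (mod 586)
189^2 ≡ 561 (mod 586)
189^4 ≡ 39 (mod 586)
189^73 ≡ 1 (mod 586) ✓
Thus |⟨189⟩| = ord(189) = 73.
Index = |(Z/586Z)^×| / |⟨189⟩| = 292 / 73 = 4.

4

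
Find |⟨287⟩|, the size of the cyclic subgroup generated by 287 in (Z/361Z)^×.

342

ord(287) | φ(361) = φ(19^2) = 19·(19−1) = 342 = 2 · 3^2 · 19.
Divisors of 342: 1, 2, 3, 6, 9, 18, 19, 38, 57, 114, 171, 342.
Check 287^d mod 361 for each divisor in increasing order:
287^1 ≡ 287 (mod 361)
287^2 ≡ 61 (mod 361)
287^3 ≡ 179 (mod 361)
287^6 ≡ 273 (mod 361)
287^9 ≡ 132 (mod 361)
287^18 ≡ 96 (mod 361)
287^19 ≡ 116 (mod 361)
287^38 ≡ 99 (mod 361)
287^57 ≡ 293 (mod 361)
287^114 ≡ 292 (mod 361)
287^171 ≡ 360 (mod 361)
287^342 ≡ 1 (mod 361) ✓
The smallest such exponent is 342, so the order of 287 is 342.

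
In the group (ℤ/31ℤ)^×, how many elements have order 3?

2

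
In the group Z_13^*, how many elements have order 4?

φ(13) = 13 − 1 = 12 = 2^2 · 3.
In a cyclic group of order 12, there are φ(d) elements of order d for each divisor d of 12, and zero for non-divisors.
4 = 2^2 divides 12, and φ(4) = 2.

2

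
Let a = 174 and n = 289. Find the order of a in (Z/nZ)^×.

The order of 174 must divide φ(289) = φ(17^2) = 17·(17−1) = 272 = 2^4 · 17.
Divisors of 272: 1, 2, 4, 8, 16, 17, 34, 68, 136, 272.
Evaluate successive powers at the divisors of 272:
174^1 ≡ 174 (mod 289)
174^2 ≡ 220 (mod 289)
174^4 ≡ 137 (mod 289)
174^8 ≡ 273 (mod 289)
174^16 ≡ 256 (mod 289)
174^17 ≡ 38 (mod 289)
174^34 ≡ 288 (mod 289)
174^68 ≡ 1 (mod 289) ✓
The smallest such exponent is 68, so the order of 174 is 68.

68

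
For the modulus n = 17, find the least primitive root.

3

φ(17) = 17 − 1 = 16 = 2^4.
g is a primitive root iff g^(16/q) ≢ 1 (mod 17) for each prime q ∈ {2}.
g = 2: 2^8 ≡ 1 — hits 1, so not a primitive root.
g = 3: 3^8 ≡ 16 — none is 1, so 3 is a primitive root.
So 3 is the smallest generator of (Z/17Z)^×.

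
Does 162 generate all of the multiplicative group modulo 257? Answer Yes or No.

No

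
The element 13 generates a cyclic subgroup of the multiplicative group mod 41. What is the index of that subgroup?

1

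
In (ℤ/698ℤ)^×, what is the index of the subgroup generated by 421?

Since 421 ∈ (Z/698Z)^×, its order divides φ(698) = φ(2)·φ(349) = 1·348 = 348 = 2^2 · 3 · 29.
Divisors of 348: 1, 2, 3, 4, 6, 12, 29, 58, 87, 116, 174, 348.
Test each divisor d:
421^1 ≡ 421 (mod 698)
421^2 ≡ 647 (mod 698)
421^3 ≡ 167 (mod 698)
421^4 ≡ 507 (mod 698)
421^6 ≡ 667 (mod 698)
421^12 ≡ 263 (mod 698)
421^29 ≡ 325 (mod 698)
421^58 ≡ 227 (mod 698)
421^87 ≡ 485 (mod 698)
421^116 ≡ 575 (mod 698)
421^174 ≡ 697 (mod 698)
421^348 ≡ 1 (mod 698) ✓
The order of 421 is 348, so the subgroup it generates has 348 elements.
[(Z/698Z)^× : ⟨421⟩] = 348/348 = 1.

1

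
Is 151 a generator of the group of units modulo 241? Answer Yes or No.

No

φ(241) = 241 − 1 = 240 = 2^4 · 3 · 5.
151 is a primitive root mod 241 iff 151^(φ(241)/q) ≢ 1 for every prime q | φ(241), i.e. q ∈ {2, 3, 5}.
151^120 ≡ 1 (mod 241)  [q = 2: ≡ 1 ✗]
151^80 ≡ 225 (mod 241)  [q = 3: ≢ 1 ✓]
151^48 ≡ 87 (mod 241)  [q = 5: ≢ 1 ✓]
The check at q = 2 fails, so 151 generates a proper subgroup.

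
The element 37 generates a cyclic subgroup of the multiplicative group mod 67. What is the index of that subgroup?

The order of 37 must divide φ(67) = 67 − 1 = 66 = 2 · 3 · 11.
Divisors of 66: 1, 2, 3, 6, 11, 22, 33, 66.
Test each divisor d:
37^1 ≡ 37 (mod 67)
37^2 ≡ 29 (mod 67)
37^3 ≡ 1 (mod 67) ✓
So ord_67(37) = 3, hence |⟨37⟩| = 3.
[(Z/67Z)^× : ⟨37⟩] = 66/3 = 22.

22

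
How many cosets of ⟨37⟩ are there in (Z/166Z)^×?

ord(37) | φ(166) = φ(2)·φ(83) = 1·82 = 82 = 2 · 41.
Divisors of 82: 1, 2, 41, 82.
Evaluate successive powers at the divisors of 82:
37^1 ≡ 37 (mod 166)
37^2 ≡ 41 (mod 166)
37^41 ≡ 1 (mod 166) ✓
Thus |⟨37⟩| = ord(37) = 41.
[(Z/166Z)^× : ⟨37⟩] = 82/41 = 2.

2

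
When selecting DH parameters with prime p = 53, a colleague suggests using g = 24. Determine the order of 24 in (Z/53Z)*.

13

Since 24 ∈ (Z/53Z)^×, its order divides φ(53) = 53 − 1 = 52 = 2^2 · 13.
Divisors of 52: 1, 2, 4, 13, 26, 52.
Check 24^d mod 53 for each divisor in increasing order:
24^1 ≡ 24 (mod 53)
24^2 ≡ 46 (mod 53)
24^4 ≡ 49 (mod 53)
24^13 ≡ 1 (mod 53) ✓
Therefore the multiplicative order of 24 modulo 53 is 13.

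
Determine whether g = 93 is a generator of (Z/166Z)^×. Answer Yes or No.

φ(166) = φ(2)·φ(83) = 1·82 = 82 = 2 · 41.
93 is a primitive root mod 166 iff 93^(φ(166)/q) ≢ 1 for every prime q | φ(166), i.e. q ∈ {2, 41}.
93^41 ≡ 1 (mod 166)  [q = 2: ≡ 1 ✗]
93^2 ≡ 17 (mod 166)  [q = 41: ≢ 1 ✓]
93^41 ≡ 1 shows ord(93) | 41, strictly less than φ(166); not a primitive root.

No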